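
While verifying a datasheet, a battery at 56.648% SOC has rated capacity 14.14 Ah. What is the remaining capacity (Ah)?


remaining = SOC / 100 * total = 56.648 / 100 * 14.14 = 8.010 Ah

8.010 Ah


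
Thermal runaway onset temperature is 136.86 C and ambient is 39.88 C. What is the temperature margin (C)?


Safety margin = 136.86 C - 39.88 C = 96.98 C

96.98 C


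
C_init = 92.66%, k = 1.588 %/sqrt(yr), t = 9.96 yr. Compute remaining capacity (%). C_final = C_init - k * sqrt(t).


Step 1: sqrt(9.96 yr) = 3.1559
Step 2: drop = 1.588 * 3.1559 = 5.0116
Step 3: C_final = 92.66 - 5.0116 = 87.65%

87.65%


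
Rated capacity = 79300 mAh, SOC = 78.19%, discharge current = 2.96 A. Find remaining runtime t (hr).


Convert: C_total = 79300 mAh = 79.3 Ah
Step 1: remaining = SOC/100 * C_total = 78.19/100 * 79.3 = 62.005 Ah
Step 2: t = remaining / I = 62.005 / 2.96 = 20.95 hr

20.95 hr


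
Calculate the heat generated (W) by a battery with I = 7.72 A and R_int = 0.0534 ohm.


I^2 = 59.598
Q = 59.598 * 0.0534 = 3.183 W

3.183 W


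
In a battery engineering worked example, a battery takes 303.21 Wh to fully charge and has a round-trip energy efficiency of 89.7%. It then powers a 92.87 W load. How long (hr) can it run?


Step 1: E_discharge = eta/100 * E_charge = 89.7/100 * 303.21 = 271.98 Wh
Step 2: t = E_discharge / P = 271.98 / 92.87 = 2.929 hr

2.929 hr


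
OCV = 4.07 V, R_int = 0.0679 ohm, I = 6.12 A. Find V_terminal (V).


V = OCV - I*R = 4.07 - 6.12 * 0.0679 = 3.654 V

3.654 V


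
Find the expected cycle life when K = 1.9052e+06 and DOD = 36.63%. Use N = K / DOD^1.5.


Step 1: DOD^1.5 = 36.63^1.5 = 221.69
Step 2: N = 1.9052e+06 / 221.69 = 8594 cycles

8594 cycles


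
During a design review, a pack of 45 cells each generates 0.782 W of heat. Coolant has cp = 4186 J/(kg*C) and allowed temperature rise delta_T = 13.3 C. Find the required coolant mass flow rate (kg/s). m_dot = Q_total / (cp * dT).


Step 1: Total heat Q = 45 * 0.782 W = 35.19 W
Step 2: denom = cp * dT = 4186 * 13.3 = 55674
Step 3: m_dot = 35.19 / 55674 = 6.321e-04 kg/s

6.321e-04 kg/s


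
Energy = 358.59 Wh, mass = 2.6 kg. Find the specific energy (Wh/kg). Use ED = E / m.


Specific energy = 358.59 Wh / 2.6 kg = 137.9 Wh/kg

137.9 Wh/kg


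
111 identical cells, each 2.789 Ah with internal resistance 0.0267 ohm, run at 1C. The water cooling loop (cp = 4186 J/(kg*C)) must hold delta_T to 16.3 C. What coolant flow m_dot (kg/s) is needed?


Step 1: I = 1 * 2.789 = 2.789 A
Step 2: Q_cell = I^2 * R = 2.789^2 * 0.0267 = 0.20769 W
Step 3: Q_total = 111 * 0.20769 = 23.054 W
Step 4: m_dot = Q_total / (cp * dT) = 23.054 / (4186 * 16.3) = 3.379e-04 kg/s

3.379e-04 kg/s


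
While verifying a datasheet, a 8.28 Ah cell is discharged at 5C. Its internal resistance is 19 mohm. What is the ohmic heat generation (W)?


Convert: R = 19 mohm = 0.019 ohm
Step 1: I = C_rate * capacity = 5 * 8.28 = 41.4 A
Step 2: Q = I^2 * R = 41.4^2 * 0.019 = 1714 * 0.019 = 32.57 W

32.57 W


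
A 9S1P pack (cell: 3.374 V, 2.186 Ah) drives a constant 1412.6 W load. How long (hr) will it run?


Step 1: E_pack = Ns * V_cell * Np * C_cell = 9 * 3.374 * 1 * 2.186 = 66.38 Wh
Step 2: t = E_pack / P = 66.38 / 1412.6 = 0.04699 hr

0.04699 hr


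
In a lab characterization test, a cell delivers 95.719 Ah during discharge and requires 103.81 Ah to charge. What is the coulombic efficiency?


eta_c = Q_dis / Q_chg * 100 = 95.719 / 103.81 * 100 = 92.21%

92.21%


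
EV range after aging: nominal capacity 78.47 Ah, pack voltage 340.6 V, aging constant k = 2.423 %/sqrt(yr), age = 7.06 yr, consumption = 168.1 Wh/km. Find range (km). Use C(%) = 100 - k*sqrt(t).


Step 1: capacity retention = 100 - 2.423 * sqrt(7.06) = 100 - 2.423 * 2.6571 = 93.562%
Step 2: C_now = 78.47 * 93.562/100 = 73.418 Ah
Step 3: E_pack = V * C_now = 340.6 * 73.418 = 25006 Wh
Step 4: range = E_pack / consumption = 25006 / 168.1 = 148.8 km

148.8 km


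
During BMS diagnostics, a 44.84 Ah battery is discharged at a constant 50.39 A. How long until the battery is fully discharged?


Runtime = 44.84 Ah / 50.39 A = 0.8899 hr

0.8899 hr


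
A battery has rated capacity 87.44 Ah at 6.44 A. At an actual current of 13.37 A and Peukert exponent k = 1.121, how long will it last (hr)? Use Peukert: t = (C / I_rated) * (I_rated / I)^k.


Step 1: t_rated = C / I_rated = 87.44 / 6.44 = 13.578 hr
Step 2: ratio = 6.44 / 13.37 = 0.48168
Step 3: ratio^k = 0.48168^1.121 = 0.44093
Step 4: t = t_rated * ratio^k = 13.578 * 0.44093 = 5.987 hr

5.987 hr


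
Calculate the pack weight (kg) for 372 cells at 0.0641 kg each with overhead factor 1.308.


Cell mass sum = 372 * 0.0641 = 23.845 kg
With overhead 1.308: m_pack = 23.845 * 1.308 = 31.19 kg

31.19 kg


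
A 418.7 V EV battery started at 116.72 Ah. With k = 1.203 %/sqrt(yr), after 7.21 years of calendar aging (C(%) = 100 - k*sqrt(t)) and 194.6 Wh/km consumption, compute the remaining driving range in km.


Step 1: capacity retention = 100 - 1.203 * sqrt(7.21) = 100 - 1.203 * 2.6851 = 96.77%
Step 2: C_now = 116.72 * 96.77/100 = 112.95 Ah
Step 3: E_pack = V * C_now = 418.7 * 112.95 = 47292 Wh
Step 4: range = E_pack / consumption = 47292 / 194.6 = 243.0 km

243.0 km


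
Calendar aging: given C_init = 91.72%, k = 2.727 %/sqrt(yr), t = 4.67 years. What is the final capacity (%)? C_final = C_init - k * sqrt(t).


sqrt(t) = sqrt(4.67) = 2.161
C_final = 91.72 - 2.727 * 2.161 = 85.83%

85.83%


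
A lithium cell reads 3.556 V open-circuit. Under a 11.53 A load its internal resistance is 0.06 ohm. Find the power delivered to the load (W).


Step 1: V_terminal = OCV - I*R = 3.556 - 11.53 * 0.06 = 2.8642 V
Step 2: P_out = V_terminal * I = 2.8642 * 11.53 = 33.02 W

33.02 W


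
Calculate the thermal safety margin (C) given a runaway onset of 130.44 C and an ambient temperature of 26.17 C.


Safety margin = 130.44 C - 26.17 C = 104.27 C

104.27 C


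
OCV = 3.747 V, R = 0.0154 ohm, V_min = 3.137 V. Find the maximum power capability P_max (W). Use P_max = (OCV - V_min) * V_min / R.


P_max = (OCV - V_min) * V_min / R = (3.747 - 3.137) * 3.137 / 0.0154 = 0.61 * 3.137 / 0.0154 = 124.3 W

124.3 W


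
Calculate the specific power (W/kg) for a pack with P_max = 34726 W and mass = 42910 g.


Convert: m = 42910 g = 42.91 kg
Specific power = 34726 W / 42.91 kg = 809.3 W/kg

809.3 W/kg


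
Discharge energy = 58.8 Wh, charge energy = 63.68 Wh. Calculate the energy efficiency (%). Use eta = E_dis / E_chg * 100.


Round-trip efficiency = 58.8/63.68 * 100% = 92.34%

92.34%


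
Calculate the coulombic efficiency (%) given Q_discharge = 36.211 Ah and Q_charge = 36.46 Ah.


Coulombic efficiency = 36.211/36.46 * 100% = 99.32%

99.32%


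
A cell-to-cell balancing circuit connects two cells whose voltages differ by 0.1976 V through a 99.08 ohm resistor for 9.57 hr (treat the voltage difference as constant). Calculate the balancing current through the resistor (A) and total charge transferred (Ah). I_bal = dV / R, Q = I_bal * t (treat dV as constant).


I_bal = dV / R = 0.1976 / 99.08 = 0.0019943 A
Q = I_bal * t = 0.0019943 * 9.57 = 0.01909 Ah

I=0.0019943 A, Q=0.01909 Ah


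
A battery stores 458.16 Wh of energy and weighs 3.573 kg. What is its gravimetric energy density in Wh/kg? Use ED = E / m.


Specific energy = 458.16 Wh / 3.573 kg = 128.2 Wh/kg

128.2 Wh/kg


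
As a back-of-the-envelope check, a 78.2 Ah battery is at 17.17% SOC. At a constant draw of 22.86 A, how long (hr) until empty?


Step 1: remaining = SOC/100 * C_total = 17.17/100 * 78.2 = 13.427 Ah
Step 2: t = remaining / I = 13.427 / 22.86 = 0.5874 hr

0.5874 hr


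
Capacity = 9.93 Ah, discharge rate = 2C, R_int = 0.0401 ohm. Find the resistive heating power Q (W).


Step 1: I = C_rate * capacity = 2 * 9.93 = 19.86 A
Step 2: Q = I^2 * R = 19.86^2 * 0.0401 = 394.42 * 0.0401 = 15.82 W

15.82 W


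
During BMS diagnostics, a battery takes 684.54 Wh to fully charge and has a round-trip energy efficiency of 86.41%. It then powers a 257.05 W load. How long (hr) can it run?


Step 1: E_discharge = eta/100 * E_charge = 86.41/100 * 684.54 = 591.51 Wh
Step 2: t = E_discharge / P = 591.51 / 257.05 = 2.301 hr

2.301 hr


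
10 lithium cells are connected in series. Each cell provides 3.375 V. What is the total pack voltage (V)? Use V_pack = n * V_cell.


V_pack = n * V_cell = 10 * 3.375 = 33.75 V

33.75 V


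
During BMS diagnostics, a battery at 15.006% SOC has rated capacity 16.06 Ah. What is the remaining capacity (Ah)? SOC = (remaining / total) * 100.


remaining = SOC / 100 * total = 15.006 / 100 * 16.06 = 2.410 Ah

2.410 Ah


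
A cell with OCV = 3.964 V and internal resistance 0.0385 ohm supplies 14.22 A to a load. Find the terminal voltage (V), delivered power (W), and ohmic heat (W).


Step 1: V_terminal = OCV - I*R = 3.964 - 14.22 * 0.0385 = 3.4165 V
Step 2: P_out = V_terminal * I = 3.4165 * 14.22 = 48.58 W
Step 3: Q = I^2 * R = 14.22^2 * 0.0385 = 7.785 W

V=3.4165 V, P=48.58 W, Q=7.785 W


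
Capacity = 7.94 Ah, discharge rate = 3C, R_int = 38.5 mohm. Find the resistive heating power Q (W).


Convert: R = 38.5 mohm = 0.0385 ohm
Step 1: I = C_rate * capacity = 3 * 7.94 = 23.82 A
Step 2: Q = I^2 * R = 23.82^2 * 0.0385 = 567.39 * 0.0385 = 21.84 W

21.84 W


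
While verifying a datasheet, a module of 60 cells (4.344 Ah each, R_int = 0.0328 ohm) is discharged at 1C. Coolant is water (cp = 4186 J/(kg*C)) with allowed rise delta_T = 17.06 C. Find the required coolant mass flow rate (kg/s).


Step 1: I = 1 * 4.344 = 4.344 A
Step 2: Q_cell = I^2 * R = 4.344^2 * 0.0328 = 0.61895 W
Step 3: Q_total = 60 * 0.61895 = 37.137 W
Step 4: m_dot = Q_total / (cp * dT) = 37.137 / (4186 * 17.06) = 5.200e-04 kg/s

5.200e-04 kg/s


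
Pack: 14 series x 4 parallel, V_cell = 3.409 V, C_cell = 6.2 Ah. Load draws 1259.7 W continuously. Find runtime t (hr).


Step 1: E_pack = Ns * V_cell * Np * C_cell = 14 * 3.409 * 4 * 6.2 = 1183.6 Wh
Step 2: t = E_pack / P = 1183.6 / 1259.7 = 0.9396 hr

0.9396 hr


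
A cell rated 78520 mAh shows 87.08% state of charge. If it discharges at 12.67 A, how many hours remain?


Convert: C_total = 78520 mAh = 78.52 Ah
Step 1: remaining = SOC/100 * C_total = 87.08/100 * 78.52 = 68.375 Ah
Step 2: t = remaining / I = 68.375 / 12.67 = 5.397 hr

5.397 hr


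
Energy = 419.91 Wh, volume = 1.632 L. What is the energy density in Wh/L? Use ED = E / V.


ED = E / V = 419.91 / 1.632 = 257.3 Wh/L

257.3 Wh/L


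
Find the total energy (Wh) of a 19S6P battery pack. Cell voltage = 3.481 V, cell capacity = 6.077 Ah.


E = Ns * Vcell * Np * Ccell = 19 * 3.481 * 6 * 6.077 = 2412 Wh

2412 Wh


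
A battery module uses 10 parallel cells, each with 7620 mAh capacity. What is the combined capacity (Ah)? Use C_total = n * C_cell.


Convert: C_cell = 7620 mAh = 7.62 Ah
C_total = 10 * 7.62 = 76.2 Ah

76.2 Ah


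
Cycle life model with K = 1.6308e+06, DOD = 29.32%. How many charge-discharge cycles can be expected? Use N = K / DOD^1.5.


Step 1: DOD^1.5 = 29.32^1.5 = 158.76
Step 2: N = 1.6308e+06 / 158.76 = 10270 cycles

10270 cycles


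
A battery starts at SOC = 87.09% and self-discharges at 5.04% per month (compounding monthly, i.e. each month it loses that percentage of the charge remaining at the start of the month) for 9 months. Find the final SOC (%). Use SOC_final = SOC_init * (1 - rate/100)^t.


Monthly retention factor = 1 - 5.04/100 = 0.9496
Over 9 months: factor^9 = 0.62787
SOC_final = 87.09 * 0.62787 = 54.68%

54.68%


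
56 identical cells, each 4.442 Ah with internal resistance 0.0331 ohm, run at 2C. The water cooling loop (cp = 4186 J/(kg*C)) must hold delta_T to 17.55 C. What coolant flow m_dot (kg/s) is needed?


Step 1: I = 2 * 4.442 = 8.884 A
Step 2: Q_cell = I^2 * R = 8.884^2 * 0.0331 = 2.6124 W
Step 3: Q_total = 56 * 2.6124 = 146.29 W
Step 4: m_dot = Q_total / (cp * dT) = 146.29 / (4186 * 17.55) = 0.001991 kg/s

0.001991 kg/s


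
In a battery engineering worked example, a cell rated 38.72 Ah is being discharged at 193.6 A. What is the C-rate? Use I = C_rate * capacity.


C_rate = I / capacity = 193.6 / 38.72 = 5C

5C


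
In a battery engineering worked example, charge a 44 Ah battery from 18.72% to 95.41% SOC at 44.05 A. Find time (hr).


Step 1: dSOC = 95.41% - 18.72% = 76.69%
Step 2: delta_Ah = 44 * 76.69 / 100 = 33.744 Ah
Step 3: t = 33.744 / 44.05 = 0.7660 hr

0.7660 hr


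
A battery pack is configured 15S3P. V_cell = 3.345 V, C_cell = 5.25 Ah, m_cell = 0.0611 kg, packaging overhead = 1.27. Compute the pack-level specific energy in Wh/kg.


Step 1: V_pack = 15 * 3.345 = 50.175 V
Step 2: C_pack = 3 * 5.25 = 15.75 Ah
Step 3: E_pack = V_pack * C_pack = 50.175 * 15.75 = 790.26 Wh
Step 4: m_pack = 15 * 3 * 0.0611 * 1.27 = 3.4919 kg
Step 5: ED = E_pack / m_pack = 790.26 / 3.4919 = 226.3 Wh/kg

226.3 Wh/kg


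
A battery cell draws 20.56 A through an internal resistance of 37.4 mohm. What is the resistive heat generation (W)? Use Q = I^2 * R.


Convert: R = 37.4 mohm = 0.0374 ohm
Q = I^2 * R = 20.56^2 * 0.0374 = 15.81 W

15.81 W


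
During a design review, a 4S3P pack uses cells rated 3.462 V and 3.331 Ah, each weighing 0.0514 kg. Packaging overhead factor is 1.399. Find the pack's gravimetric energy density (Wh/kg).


Step 1: V_pack = 4 * 3.462 = 13.848 V
Step 2: C_pack = 3 * 3.331 = 9.993 Ah
Step 3: E_pack = V_pack * C_pack = 13.848 * 9.993 = 138.38 Wh
Step 4: m_pack = 4 * 3 * 0.0514 * 1.399 = 0.8629 kg
Step 5: ED = E_pack / m_pack = 138.38 / 0.8629 = 160.4 Wh/kg

160.4 Wh/kg


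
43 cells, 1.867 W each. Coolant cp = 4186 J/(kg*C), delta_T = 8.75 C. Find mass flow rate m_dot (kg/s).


Step 1: Total heat Q = 43 * 1.867 W = 80.281 W
Step 2: denom = cp * dT = 4186 * 8.75 = 36628
Step 3: m_dot = 80.281 / 36628 = 0.002192 kg/s

0.002192 kg/s


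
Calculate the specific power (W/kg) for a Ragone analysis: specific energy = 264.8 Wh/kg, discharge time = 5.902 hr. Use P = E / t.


P_specific = E / t = 264.8 / 5.902 = 44.87 W/kg

44.87 W/kg


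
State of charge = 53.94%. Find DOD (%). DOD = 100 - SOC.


DOD = 100 - SOC = 100 - 53.94 = 46.06%

46.06%


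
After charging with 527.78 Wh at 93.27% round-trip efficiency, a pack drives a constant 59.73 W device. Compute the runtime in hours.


Step 1: E_discharge = eta/100 * E_charge = 93.27/100 * 527.78 = 492.26 Wh
Step 2: t = E_discharge / P = 492.26 / 59.73 = 8.241 hr

8.241 hr


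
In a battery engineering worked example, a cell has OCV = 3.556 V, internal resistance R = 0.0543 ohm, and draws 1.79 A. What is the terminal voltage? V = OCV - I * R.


V = OCV - I*R = 3.556 - 1.79 * 0.0543 = 3.459 V

3.459 V


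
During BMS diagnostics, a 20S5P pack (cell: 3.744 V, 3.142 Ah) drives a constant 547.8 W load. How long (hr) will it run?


Step 1: E_pack = Ns * V_cell * Np * C_cell = 20 * 3.744 * 5 * 3.142 = 1176.4 Wh
Step 2: t = E_pack / P = 1176.4 / 547.8 = 2.147 hr

2.147 hr


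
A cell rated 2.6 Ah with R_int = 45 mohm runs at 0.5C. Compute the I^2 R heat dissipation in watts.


Convert: R = 45 mohm = 0.045 ohm
Step 1: I = C_rate * capacity = 0.5 * 2.6 = 1.3 A
Step 2: Q = I^2 * R = 1.3^2 * 0.045 = 1.69 * 0.045 = 0.07605 W

0.07605 W


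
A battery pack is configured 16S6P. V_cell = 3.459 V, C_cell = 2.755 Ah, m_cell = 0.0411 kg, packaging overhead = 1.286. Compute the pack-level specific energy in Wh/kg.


Step 1: V_pack = 16 * 3.459 = 55.344 V
Step 2: C_pack = 6 * 2.755 = 16.53 Ah
Step 3: E_pack = V_pack * C_pack = 55.344 * 16.53 = 914.84 Wh
Step 4: m_pack = 16 * 6 * 0.0411 * 1.286 = 5.074 kg
Step 5: ED = E_pack / m_pack = 914.84 / 5.074 = 180.3 Wh/kg

180.3 Wh/kg


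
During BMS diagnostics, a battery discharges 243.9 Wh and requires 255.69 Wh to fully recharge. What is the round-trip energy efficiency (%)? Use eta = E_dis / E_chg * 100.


Round-trip efficiency = 243.9/255.69 * 100% = 95.39%

95.39%


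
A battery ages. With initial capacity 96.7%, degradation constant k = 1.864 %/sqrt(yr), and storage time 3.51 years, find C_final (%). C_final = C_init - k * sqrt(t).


sqrt(t) = sqrt(3.51) = 1.8735
C_final = 96.7 - 1.864 * 1.8735 = 93.21%

93.21%


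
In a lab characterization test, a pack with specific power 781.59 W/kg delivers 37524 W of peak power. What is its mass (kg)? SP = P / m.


m = P / SP = 37524 / 781.59 = 48.01 kg

48.01 kg


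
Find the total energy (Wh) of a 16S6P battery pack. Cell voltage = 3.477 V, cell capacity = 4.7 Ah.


V_pack = 16 * 3.477 = 55.632 V
C_pack = 6 * 4.7 = 28.2 Ah
E = V_pack * C_pack = 55.632 * 28.2 = 1569 Wh

1569 Wh


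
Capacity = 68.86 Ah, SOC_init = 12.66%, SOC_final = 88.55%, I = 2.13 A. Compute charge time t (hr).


Step 1: dSOC = 88.55% - 12.66% = 75.89%
Step 2: delta_Ah = 68.86 * 75.89 / 100 = 52.258 Ah
Step 3: t = 52.258 / 2.13 = 24.53 hr

24.53 hr


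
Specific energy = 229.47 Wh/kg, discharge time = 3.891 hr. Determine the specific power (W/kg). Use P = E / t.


P_specific = E / t = 229.47 / 3.891 = 58.97 W/kg

58.97 W/kg


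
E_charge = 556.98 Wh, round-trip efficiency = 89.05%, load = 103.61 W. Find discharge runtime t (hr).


Step 1: E_discharge = eta/100 * E_charge = 89.05/100 * 556.98 = 495.99 Wh
Step 2: t = E_discharge / P = 495.99 / 103.61 = 4.787 hr

4.787 hr


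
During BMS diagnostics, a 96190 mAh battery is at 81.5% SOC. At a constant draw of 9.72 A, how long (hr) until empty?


Convert: C_total = 96190 mAh = 96.19 Ah
Step 1: remaining = SOC/100 * C_total = 81.5/100 * 96.19 = 78.395 Ah
Step 2: t = remaining / I = 78.395 / 9.72 = 8.065 hr

8.065 hr


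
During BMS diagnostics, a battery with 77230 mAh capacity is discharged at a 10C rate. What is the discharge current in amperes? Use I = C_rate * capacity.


Convert: capacity = 77230 mAh = 77.23 Ah
At 10C: I = 10 * 77.23 Ah = 772.3 A

772.3 A


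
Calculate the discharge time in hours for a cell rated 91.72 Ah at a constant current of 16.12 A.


t = capacity / current = 91.72 / 16.12 = 5.690 hr

5.690 hr


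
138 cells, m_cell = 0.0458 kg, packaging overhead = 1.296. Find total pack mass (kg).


m_pack = n * m_cell * overhead = 138 * 0.0458 * 1.296 = 8.191 kg

8.191 kg


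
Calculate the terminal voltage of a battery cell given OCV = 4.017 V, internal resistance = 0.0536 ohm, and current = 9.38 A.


IR drop = 9.38 * 0.0536 = 0.50277 V
V = 4.017 - 0.50277 = 3.514 V

3.514 V


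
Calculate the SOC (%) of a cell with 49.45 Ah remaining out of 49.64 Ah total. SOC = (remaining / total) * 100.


SOC = (remaining / total) * 100 = (49.45 / 49.64) * 100 = 99.62%

99.62%


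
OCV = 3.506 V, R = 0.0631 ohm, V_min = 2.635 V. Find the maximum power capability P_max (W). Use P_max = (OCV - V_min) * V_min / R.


P_max = (OCV - V_min) * V_min / R = (3.506 - 2.635) * 2.635 / 0.0631 = 0.871 * 2.635 / 0.0631 = 36.37 W

36.37 W


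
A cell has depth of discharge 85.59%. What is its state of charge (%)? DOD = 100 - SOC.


SOC = 100 - DOD = 100 - 85.59 = 14.41%

14.41%


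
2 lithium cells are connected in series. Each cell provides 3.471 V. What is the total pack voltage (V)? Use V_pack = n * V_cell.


V_pack = n * V_cell = 2 * 3.471 = 6.942 V

6.942 V


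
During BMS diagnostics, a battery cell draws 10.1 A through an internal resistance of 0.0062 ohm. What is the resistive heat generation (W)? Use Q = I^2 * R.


Q = I^2 * R = 10.1^2 * 0.0062 = 0.6325 W

0.6325 W


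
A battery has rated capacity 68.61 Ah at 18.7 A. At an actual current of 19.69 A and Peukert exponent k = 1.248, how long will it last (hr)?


Step 1: t_rated = C / I_rated = 68.61 / 18.7 = 3.669 hr
Step 2: ratio = 18.7 / 19.69 = 0.94972
Step 3: ratio^k = 0.94972^1.248 = 0.93765
Step 4: t = t_rated * ratio^k = 3.669 * 0.93765 = 3.440 hr

3.440 hr


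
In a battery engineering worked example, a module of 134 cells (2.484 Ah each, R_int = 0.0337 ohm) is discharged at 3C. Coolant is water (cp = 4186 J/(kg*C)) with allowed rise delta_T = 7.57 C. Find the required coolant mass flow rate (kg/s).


Step 1: I = 3 * 2.484 = 7.452 A
Step 2: Q_cell = I^2 * R = 7.452^2 * 0.0337 = 1.8714 W
Step 3: Q_total = 134 * 1.8714 = 250.77 W
Step 4: m_dot = Q_total / (cp * dT) = 250.77 / (4186 * 7.57) = 0.007914 kg/s

0.007914 kg/s


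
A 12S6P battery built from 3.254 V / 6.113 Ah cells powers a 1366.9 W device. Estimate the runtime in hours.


Step 1: E_pack = Ns * V_cell * Np * C_cell = 12 * 3.254 * 6 * 6.113 = 1432.2 Wh
Step 2: t = E_pack / P = 1432.2 / 1366.9 = 1.048 hr

1.048 hr


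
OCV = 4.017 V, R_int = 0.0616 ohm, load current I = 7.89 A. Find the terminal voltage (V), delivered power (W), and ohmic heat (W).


Step 1: V_terminal = OCV - I*R = 4.017 - 7.89 * 0.0616 = 3.531 V
Step 2: P_out = V_terminal * I = 3.531 * 7.89 = 27.86 W
Step 3: Q = I^2 * R = 7.89^2 * 0.0616 = 3.835 W

V=3.531 V, P=27.86 W, Q=3.835 W


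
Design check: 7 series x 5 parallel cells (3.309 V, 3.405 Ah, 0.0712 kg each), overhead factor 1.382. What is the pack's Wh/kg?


Step 1: V_pack = 7 * 3.309 = 23.163 V
Step 2: C_pack = 5 * 3.405 = 17.025 Ah
Step 3: E_pack = V_pack * C_pack = 23.163 * 17.025 = 394.35 Wh
Step 4: m_pack = 7 * 5 * 0.0712 * 1.382 = 3.4439 kg
Step 5: ED = E_pack / m_pack = 394.35 / 3.4439 = 114.5 Wh/kg

114.5 Wh/kg


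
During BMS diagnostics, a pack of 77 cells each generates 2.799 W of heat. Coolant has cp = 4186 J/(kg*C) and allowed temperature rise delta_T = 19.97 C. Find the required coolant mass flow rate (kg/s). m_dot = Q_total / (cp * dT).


Q_total = 77 * 2.799 = 215.52 W
m_dot = Q_total / (cp * dT) = 215.52 / (4186 * 19.97) = 0.002578 kg/s

0.002578 kg/s


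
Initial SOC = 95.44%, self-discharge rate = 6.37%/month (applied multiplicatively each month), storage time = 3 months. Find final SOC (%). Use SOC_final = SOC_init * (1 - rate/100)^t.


decay = (1 - 6.37/100)^3 = 0.82081
SOC_final = 95.44 * 0.82081 = 78.34%

78.34%


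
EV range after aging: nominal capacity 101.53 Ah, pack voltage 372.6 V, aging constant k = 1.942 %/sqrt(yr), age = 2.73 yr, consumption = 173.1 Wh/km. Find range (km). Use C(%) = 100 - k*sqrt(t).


Step 1: capacity retention = 100 - 1.942 * sqrt(2.73) = 100 - 1.942 * 1.6523 = 96.791%
Step 2: C_now = 101.53 * 96.791/100 = 98.272 Ah
Step 3: E_pack = V * C_now = 372.6 * 98.272 = 36616 Wh
Step 4: range = E_pack / consumption = 36616 / 173.1 = 211.5 km

211.5 km


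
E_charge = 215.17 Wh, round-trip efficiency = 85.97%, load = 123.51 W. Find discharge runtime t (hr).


Step 1: E_discharge = eta/100 * E_charge = 85.97/100 * 215.17 = 184.98 Wh
Step 2: t = E_discharge / P = 184.98 / 123.51 = 1.498 hr

1.498 hr


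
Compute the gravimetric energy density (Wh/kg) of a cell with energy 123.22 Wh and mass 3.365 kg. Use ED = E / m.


ED = E / m = 123.22 / 3.365 = 36.62 Wh/kg

36.62 Wh/kg


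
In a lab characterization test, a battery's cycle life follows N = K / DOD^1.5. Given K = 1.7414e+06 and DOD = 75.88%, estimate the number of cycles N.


Step 1: DOD^1.5 = 75.88^1.5 = 660.98
Step 2: N = 1.7414e+06 / 660.98 = 2635 cycles

2635 cycles


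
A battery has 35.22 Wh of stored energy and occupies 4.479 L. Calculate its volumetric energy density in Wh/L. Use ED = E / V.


Volumetric ED = 35.22 Wh / 4.479 L = 7.863 Wh/L

7.863 Wh/L


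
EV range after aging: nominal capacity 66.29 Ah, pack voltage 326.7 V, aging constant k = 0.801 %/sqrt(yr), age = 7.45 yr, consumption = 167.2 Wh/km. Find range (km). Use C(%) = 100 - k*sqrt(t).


Step 1: capacity retention = 100 - 0.801 * sqrt(7.45) = 100 - 0.801 * 2.7295 = 97.814%
Step 2: C_now = 66.29 * 97.814/100 = 64.841 Ah
Step 3: E_pack = V * C_now = 326.7 * 64.841 = 21184 Wh
Step 4: range = E_pack / consumption = 21184 / 167.2 = 126.7 km

126.7 km


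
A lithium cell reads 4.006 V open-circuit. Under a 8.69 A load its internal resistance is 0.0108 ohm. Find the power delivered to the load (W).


Step 1: V_terminal = OCV - I*R = 4.006 - 8.69 * 0.0108 = 3.9121 V
Step 2: P_out = V_terminal * I = 3.9121 * 8.69 = 34.00 W

34.00 W


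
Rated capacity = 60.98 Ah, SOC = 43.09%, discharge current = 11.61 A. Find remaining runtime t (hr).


Step 1: remaining = SOC/100 * C_total = 43.09/100 * 60.98 = 26.276 Ah
Step 2: t = remaining / I = 26.276 / 11.61 = 2.263 hr

2.263 hr


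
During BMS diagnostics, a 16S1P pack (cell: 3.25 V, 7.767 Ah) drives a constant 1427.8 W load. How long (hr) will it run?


Step 1: E_pack = Ns * V_cell * Np * C_cell = 16 * 3.25 * 1 * 7.767 = 403.88 Wh
Step 2: t = E_pack / P = 403.88 / 1427.8 = 0.2829 hr

0.2829 hr


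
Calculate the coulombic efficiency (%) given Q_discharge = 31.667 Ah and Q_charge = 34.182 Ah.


eta_c = Q_dis / Q_chg * 100 = 31.667 / 34.182 * 100 = 92.64%

92.64%


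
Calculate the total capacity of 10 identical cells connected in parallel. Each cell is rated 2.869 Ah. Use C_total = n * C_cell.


Parallel capacities add: 10 * 2.869 Ah = 28.69 Ah

28.69 Ah


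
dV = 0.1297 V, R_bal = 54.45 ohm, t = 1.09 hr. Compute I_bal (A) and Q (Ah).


First, Ohm's law: I_bal = 0.1297 V / 54.45 ohm = 0.002382 A
Then Q = I * t = 0.002382 A * 1.09 hr = 0.002596 Ah

I=0.002382 A, Q=0.002596 Ah


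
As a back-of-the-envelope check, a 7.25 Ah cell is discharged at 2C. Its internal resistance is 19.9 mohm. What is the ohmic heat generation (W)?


Convert: R = 19.9 mohm = 0.0199 ohm
Step 1: I = C_rate * capacity = 2 * 7.25 = 14.5 A
Step 2: Q = I^2 * R = 14.5^2 * 0.0199 = 210.25 * 0.0199 = 4.184 W

4.184 W


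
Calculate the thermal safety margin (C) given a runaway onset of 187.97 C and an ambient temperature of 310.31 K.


Convert: T_ambient = 310.31 K = 37.16 C
margin = 187.97 - 37.16 = 150.81 C

150.81 C


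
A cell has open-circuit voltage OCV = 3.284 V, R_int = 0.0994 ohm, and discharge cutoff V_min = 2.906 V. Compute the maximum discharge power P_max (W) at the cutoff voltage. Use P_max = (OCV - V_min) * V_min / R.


P_max = (OCV - V_min) * V_min / R = (3.284 - 2.906) * 2.906 / 0.0994 = 0.378 * 2.906 / 0.0994 = 11.05 W

11.05 W


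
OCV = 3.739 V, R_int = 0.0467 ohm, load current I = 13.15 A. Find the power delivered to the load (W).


Step 1: V_terminal = OCV - I*R = 3.739 - 13.15 * 0.0467 = 3.1249 V
Step 2: P_out = V_terminal * I = 3.1249 * 13.15 = 41.09 W

41.09 W


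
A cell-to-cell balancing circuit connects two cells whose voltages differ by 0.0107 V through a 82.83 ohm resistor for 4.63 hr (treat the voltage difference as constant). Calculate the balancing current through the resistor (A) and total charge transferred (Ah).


I_bal = dV / R = 0.0107 / 82.83 = 1.2918e-04 A
Q = I_bal * t = 1.2918e-04 * 4.63 = 5.981e-04 Ah

I=1.2918e-04 A, Q=5.981e-04 Ah


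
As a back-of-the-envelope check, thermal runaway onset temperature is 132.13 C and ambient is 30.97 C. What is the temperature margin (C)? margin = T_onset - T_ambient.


margin = T_onset - T_ambient = 132.13 - 30.97 = 101.16 C

101.16 C


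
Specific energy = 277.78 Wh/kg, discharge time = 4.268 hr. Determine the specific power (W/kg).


Specific power = 277.78 Wh/kg / 4.268 hr = 65.08 W/kg

65.08 W/kg


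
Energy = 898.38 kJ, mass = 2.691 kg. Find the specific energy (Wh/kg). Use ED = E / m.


Convert: E = 898.38 kJ = 249.55 Wh
ED = E / m = 249.55 / 2.691 = 92.74 Wh/kg

92.74 Wh/kg


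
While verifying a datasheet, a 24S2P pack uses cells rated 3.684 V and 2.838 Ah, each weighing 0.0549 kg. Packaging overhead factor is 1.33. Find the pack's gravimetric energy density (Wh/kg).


Step 1: V_pack = 24 * 3.684 = 88.416 V
Step 2: C_pack = 2 * 2.838 = 5.676 Ah
Step 3: E_pack = V_pack * C_pack = 88.416 * 5.676 = 501.85 Wh
Step 4: m_pack = 24 * 2 * 0.0549 * 1.33 = 3.5048 kg
Step 5: ED = E_pack / m_pack = 501.85 / 3.5048 = 143.2 Wh/kg

143.2 Wh/kg


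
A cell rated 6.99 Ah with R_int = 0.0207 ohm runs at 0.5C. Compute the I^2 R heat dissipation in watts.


Step 1: I = C_rate * capacity = 0.5 * 6.99 = 3.495 A
Step 2: Q = I^2 * R = 3.495^2 * 0.0207 = 12.215 * 0.0207 = 0.2529 W

0.2529 W


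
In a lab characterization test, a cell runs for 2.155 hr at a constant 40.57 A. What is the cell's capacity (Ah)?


C = I * t = 40.57 * 2.155 = 87.43 Ah

87.43 Ah


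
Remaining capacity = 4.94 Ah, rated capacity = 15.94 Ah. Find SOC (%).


SOC% = 4.94 / 15.94 * 100 = 30.99%

30.99%


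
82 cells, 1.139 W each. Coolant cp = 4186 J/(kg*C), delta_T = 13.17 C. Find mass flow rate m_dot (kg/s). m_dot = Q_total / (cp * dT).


Step 1: Total heat Q = 82 * 1.139 W = 93.398 W
Step 2: denom = cp * dT = 4186 * 13.17 = 55130
Step 3: m_dot = 93.398 / 55130 = 0.001694 kg/s

0.001694 kg/s


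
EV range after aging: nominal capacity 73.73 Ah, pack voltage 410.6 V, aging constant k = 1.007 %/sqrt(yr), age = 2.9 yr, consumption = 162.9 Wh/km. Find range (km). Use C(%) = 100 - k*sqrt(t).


Step 1: capacity retention = 100 - 1.007 * sqrt(2.9) = 100 - 1.007 * 1.7029 = 98.285%
Step 2: C_now = 73.73 * 98.285/100 = 72.466 Ah
Step 3: E_pack = V * C_now = 410.6 * 72.466 = 29755 Wh
Step 4: range = E_pack / consumption = 29755 / 162.9 = 182.7 km

182.7 km


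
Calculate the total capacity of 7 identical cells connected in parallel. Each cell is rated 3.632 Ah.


Parallel capacities add: 7 * 3.632 Ah = 25.424 Ah

25.424 Ah


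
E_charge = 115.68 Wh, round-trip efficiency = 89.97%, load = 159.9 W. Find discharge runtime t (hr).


Step 1: E_discharge = eta/100 * E_charge = 89.97/100 * 115.68 = 104.08 Wh
Step 2: t = E_discharge / P = 104.08 / 159.9 = 0.6509 hr

0.6509 hr


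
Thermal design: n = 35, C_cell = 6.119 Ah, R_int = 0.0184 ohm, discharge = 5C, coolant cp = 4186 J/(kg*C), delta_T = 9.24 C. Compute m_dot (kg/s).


Step 1: I = 5 * 6.119 = 30.595 A
Step 2: Q_cell = I^2 * R = 30.595^2 * 0.0184 = 17.223 W
Step 3: Q_total = 35 * 17.223 = 602.81 W
Step 4: m_dot = Q_total / (cp * dT) = 602.81 / (4186 * 9.24) = 0.01559 kg/s

0.01559 kg/s


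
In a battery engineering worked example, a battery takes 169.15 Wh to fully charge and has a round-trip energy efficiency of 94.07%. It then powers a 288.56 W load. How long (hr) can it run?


Step 1: E_discharge = eta/100 * E_charge = 94.07/100 * 169.15 = 159.12 Wh
Step 2: t = E_discharge / P = 159.12 / 288.56 = 0.5514 hr

0.5514 hr


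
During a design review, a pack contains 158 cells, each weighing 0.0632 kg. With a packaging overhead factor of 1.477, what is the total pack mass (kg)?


Cell mass sum = 158 * 0.0632 = 9.9856 kg
With overhead 1.477: m_pack = 9.9856 * 1.477 = 14.75 kg

14.75 kg


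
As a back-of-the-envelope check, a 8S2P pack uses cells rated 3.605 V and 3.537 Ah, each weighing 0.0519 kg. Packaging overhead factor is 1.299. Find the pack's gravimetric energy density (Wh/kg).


Step 1: V_pack = 8 * 3.605 = 28.84 V
Step 2: C_pack = 2 * 3.537 = 7.074 Ah
Step 3: E_pack = V_pack * C_pack = 28.84 * 7.074 = 204.01 Wh
Step 4: m_pack = 8 * 2 * 0.0519 * 1.299 = 1.0787 kg
Step 5: ED = E_pack / m_pack = 204.01 / 1.0787 = 189.1 Wh/kg

189.1 Wh/kg


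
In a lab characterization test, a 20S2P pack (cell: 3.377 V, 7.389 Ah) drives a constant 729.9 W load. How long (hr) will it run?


Step 1: E_pack = Ns * V_cell * Np * C_cell = 20 * 3.377 * 2 * 7.389 = 998.11 Wh
Step 2: t = E_pack / P = 998.11 / 729.9 = 1.367 hr

1.367 hr


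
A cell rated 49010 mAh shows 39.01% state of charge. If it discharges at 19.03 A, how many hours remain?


Convert: C_total = 49010 mAh = 49.01 Ah
Step 1: remaining = SOC/100 * C_total = 39.01/100 * 49.01 = 19.119 Ah
Step 2: t = remaining / I = 19.119 / 19.03 = 1.005 hr

1.005 hr


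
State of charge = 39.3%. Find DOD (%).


Complement of SOC: DOD = 100% - 39.3% = 60.7%

60.7%


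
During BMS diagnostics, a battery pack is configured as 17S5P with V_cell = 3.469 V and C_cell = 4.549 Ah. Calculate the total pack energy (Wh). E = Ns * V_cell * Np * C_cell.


E = Ns * Vcell * Np * Ccell = 17 * 3.469 * 5 * 4.549 = 1341 Wh

1341 Wh


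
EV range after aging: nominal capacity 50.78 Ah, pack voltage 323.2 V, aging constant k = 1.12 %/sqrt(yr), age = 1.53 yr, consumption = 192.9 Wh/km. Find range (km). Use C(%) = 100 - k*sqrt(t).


Step 1: capacity retention = 100 - 1.12 * sqrt(1.53) = 100 - 1.12 * 1.2369 = 98.615%
Step 2: C_now = 50.78 * 98.615/100 = 50.077 Ah
Step 3: E_pack = V * C_now = 323.2 * 50.077 = 16185 Wh
Step 4: range = E_pack / consumption = 16185 / 192.9 = 83.90 km

83.90 km


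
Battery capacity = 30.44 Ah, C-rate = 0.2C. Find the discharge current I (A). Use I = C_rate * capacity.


At 0.2C: I = 0.2 * 30.44 Ah = 6.088 A

6.088 A


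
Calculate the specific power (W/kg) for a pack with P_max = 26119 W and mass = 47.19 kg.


SP = P / m = 26119 / 47.19 = 553.5 W/kg

553.5 W/kg


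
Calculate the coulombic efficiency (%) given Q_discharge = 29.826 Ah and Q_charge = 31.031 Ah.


Coulombic efficiency = 29.826/31.031 * 100% = 96.12%

96.12%


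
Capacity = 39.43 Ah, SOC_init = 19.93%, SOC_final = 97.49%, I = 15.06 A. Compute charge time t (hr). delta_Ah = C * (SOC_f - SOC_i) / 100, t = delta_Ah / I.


delta_Ah = 39.43 * (97.49 - 19.93) / 100 = 30.582 Ah
t = delta_Ah / I = 30.582 / 15.06 = 2.031 hr

2.031 hr


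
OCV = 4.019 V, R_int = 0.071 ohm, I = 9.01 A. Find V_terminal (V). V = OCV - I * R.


V = OCV - I*R = 4.019 - 9.01 * 0.071 = 3.379 V

3.379 V


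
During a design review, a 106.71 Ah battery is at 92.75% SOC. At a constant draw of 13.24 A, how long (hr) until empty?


Step 1: remaining = SOC/100 * C_total = 92.75/100 * 106.71 = 98.974 Ah
Step 2: t = remaining / I = 98.974 / 13.24 = 7.475 hr

7.475 hr


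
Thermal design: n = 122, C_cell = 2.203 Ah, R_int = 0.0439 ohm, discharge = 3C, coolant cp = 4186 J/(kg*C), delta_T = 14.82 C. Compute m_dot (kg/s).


Step 1: I = 3 * 2.203 = 6.609 A
Step 2: Q_cell = I^2 * R = 6.609^2 * 0.0439 = 1.9175 W
Step 3: Q_total = 122 * 1.9175 = 233.94 W
Step 4: m_dot = Q_total / (cp * dT) = 233.94 / (4186 * 14.82) = 0.003771 kg/s

0.003771 kg/s


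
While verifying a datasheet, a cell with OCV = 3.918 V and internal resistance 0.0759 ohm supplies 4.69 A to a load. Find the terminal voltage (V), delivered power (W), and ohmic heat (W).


Step 1: V_terminal = OCV - I*R = 3.918 - 4.69 * 0.0759 = 3.562 V
Step 2: P_out = V_terminal * I = 3.562 * 4.69 = 16.71 W
Step 3: Q = I^2 * R = 4.69^2 * 0.0759 = 1.670 W

V=3.562 V, P=16.71 W, Q=1.670 W


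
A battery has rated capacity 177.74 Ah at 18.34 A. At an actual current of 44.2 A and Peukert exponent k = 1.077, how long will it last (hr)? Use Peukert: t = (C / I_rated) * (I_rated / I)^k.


t_rated = C / I_rated = 177.74 / 18.34 = 9.6914 hr
(I_rated/I)^k = (0.41493)^1.077 = 0.38776
t = t_rated * (I_rated/I)^k = 9.6914 * 0.38776 = 3.758 hr

3.758 hr


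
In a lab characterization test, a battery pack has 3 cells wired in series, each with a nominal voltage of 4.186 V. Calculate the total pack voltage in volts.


V_pack = n * V_cell = 3 * 4.186 = 12.558 V

12.558 V


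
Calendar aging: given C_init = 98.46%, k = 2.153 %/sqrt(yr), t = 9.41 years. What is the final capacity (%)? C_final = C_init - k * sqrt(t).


sqrt(t) = sqrt(9.41) = 3.0676
C_final = 98.46 - 2.153 * 3.0676 = 91.86%

91.86%


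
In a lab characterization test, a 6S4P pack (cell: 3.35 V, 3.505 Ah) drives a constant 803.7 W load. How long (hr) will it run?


Step 1: E_pack = Ns * V_cell * Np * C_cell = 6 * 3.35 * 4 * 3.505 = 281.8 Wh
Step 2: t = E_pack / P = 281.8 / 803.7 = 0.3506 hr

0.3506 hr


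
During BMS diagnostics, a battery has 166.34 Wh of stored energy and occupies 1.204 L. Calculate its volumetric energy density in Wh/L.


ED = E / V = 166.34 / 1.204 = 138.2 Wh/L

138.2 Wh/L


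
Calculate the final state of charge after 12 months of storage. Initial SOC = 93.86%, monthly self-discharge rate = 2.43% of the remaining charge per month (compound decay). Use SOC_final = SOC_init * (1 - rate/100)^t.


Monthly retention factor = 1 - 2.43/100 = 0.9757
Over 12 months: factor^12 = 0.74438
SOC_final = 93.86 * 0.74438 = 69.87%

69.87%


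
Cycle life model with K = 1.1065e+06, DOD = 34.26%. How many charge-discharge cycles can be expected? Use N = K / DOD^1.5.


Step 1: DOD^1.5 = 34.26^1.5 = 200.53
Step 2: N = 1.1065e+06 / 200.53 = 5518 cycles

5518 cycles


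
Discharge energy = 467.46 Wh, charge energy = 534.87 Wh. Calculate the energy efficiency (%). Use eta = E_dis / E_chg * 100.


eta_e = E_dis / E_chg * 100 = 467.46 / 534.87 * 100 = 87.40%

87.40%


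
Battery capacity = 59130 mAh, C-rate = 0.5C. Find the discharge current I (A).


Convert: capacity = 59130 mAh = 59.13 Ah
I = C_rate * capacity = 0.5 * 59.13 = 29.565 A

29.565 A


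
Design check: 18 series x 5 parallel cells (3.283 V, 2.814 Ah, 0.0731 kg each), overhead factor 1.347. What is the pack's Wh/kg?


Step 1: V_pack = 18 * 3.283 = 59.094 V
Step 2: C_pack = 5 * 2.814 = 14.07 Ah
Step 3: E_pack = V_pack * C_pack = 59.094 * 14.07 = 831.45 Wh
Step 4: m_pack = 18 * 5 * 0.0731 * 1.347 = 8.8619 kg
Step 5: ED = E_pack / m_pack = 831.45 / 8.8619 = 93.82 Wh/kg

93.82 Wh/kg


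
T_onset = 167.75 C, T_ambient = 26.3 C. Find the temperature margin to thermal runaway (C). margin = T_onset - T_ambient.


Safety margin = 167.75 C - 26.3 C = 141.45 C

141.45 C


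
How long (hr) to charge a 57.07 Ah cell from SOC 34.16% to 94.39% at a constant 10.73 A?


Step 1: dSOC = 94.39% - 34.16% = 60.23%
Step 2: delta_Ah = 57.07 * 60.23 / 100 = 34.373 Ah
Step 3: t = 34.373 / 10.73 = 3.203 hr

3.203 hr


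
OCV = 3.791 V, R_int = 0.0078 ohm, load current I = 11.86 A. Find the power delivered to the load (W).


Step 1: V_terminal = OCV - I*R = 3.791 - 11.86 * 0.0078 = 3.6985 V
Step 2: P_out = V_terminal * I = 3.6985 * 11.86 = 43.86 W

43.86 W


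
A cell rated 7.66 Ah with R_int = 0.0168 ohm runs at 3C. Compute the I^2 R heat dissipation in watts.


Step 1: I = C_rate * capacity = 3 * 7.66 = 22.98 A
Step 2: Q = I^2 * R = 22.98^2 * 0.0168 = 528.08 * 0.0168 = 8.872 W

8.872 W


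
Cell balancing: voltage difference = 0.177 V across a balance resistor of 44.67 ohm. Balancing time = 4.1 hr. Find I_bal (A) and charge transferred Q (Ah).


I_bal = dV / R = 0.177 / 44.67 = 0.0039624 A
Q = I_bal * t = 0.0039624 * 4.1 = 0.01625 Ah

I=0.0039624 A, Q=0.01625 Ah


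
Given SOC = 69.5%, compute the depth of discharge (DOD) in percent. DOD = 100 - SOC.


DOD = 100 - SOC = 100 - 69.5 = 30.5%

30.5%


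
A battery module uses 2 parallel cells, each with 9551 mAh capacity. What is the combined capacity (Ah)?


Convert: C_cell = 9551 mAh = 9.551 Ah
C_total = 2 * 9.551 = 19.102 Ah

19.102 Ah


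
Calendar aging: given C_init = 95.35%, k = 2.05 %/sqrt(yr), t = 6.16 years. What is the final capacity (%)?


sqrt(t) = sqrt(6.16) = 2.4819
C_final = 95.35 - 2.05 * 2.4819 = 90.26%

90.26%


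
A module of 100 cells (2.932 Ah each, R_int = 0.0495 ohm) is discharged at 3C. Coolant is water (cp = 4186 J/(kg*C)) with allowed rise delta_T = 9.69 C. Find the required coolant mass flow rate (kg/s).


Step 1: I = 3 * 2.932 = 8.796 A
Step 2: Q_cell = I^2 * R = 8.796^2 * 0.0495 = 3.8298 W
Step 3: Q_total = 100 * 3.8298 = 382.98 W
Step 4: m_dot = Q_total / (cp * dT) = 382.98 / (4186 * 9.69) = 0.009442 kg/s

0.009442 kg/s


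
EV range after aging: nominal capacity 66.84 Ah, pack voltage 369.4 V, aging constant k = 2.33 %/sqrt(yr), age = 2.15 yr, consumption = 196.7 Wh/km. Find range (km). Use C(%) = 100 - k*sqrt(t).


Step 1: capacity retention = 100 - 2.33 * sqrt(2.15) = 100 - 2.33 * 1.4663 = 96.584%
Step 2: C_now = 66.84 * 96.584/100 = 64.557 Ah
Step 3: E_pack = V * C_now = 369.4 * 64.557 = 23847 Wh
Step 4: range = E_pack / consumption = 23847 / 196.7 = 121.2 km

121.2 km


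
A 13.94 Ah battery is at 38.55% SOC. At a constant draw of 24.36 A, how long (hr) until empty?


Step 1: remaining = SOC/100 * C_total = 38.55/100 * 13.94 = 5.3739 Ah
Step 2: t = remaining / I = 5.3739 / 24.36 = 0.2206 hr

0.2206 hr
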